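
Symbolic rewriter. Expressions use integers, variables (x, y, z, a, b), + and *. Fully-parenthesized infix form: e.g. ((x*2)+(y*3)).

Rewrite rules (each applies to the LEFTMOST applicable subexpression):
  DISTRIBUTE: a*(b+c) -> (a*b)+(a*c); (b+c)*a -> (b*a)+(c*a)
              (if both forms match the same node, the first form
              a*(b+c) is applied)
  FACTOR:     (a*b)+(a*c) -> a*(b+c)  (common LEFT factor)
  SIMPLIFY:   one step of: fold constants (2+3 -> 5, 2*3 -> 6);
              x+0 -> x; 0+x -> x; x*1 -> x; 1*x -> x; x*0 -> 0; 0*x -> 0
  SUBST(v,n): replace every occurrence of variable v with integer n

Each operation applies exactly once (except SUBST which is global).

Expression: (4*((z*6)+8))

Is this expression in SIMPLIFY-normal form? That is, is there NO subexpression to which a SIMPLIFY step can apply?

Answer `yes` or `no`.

Expression: (4*((z*6)+8))
Scanning for simplifiable subexpressions (pre-order)...
  at root: (4*((z*6)+8)) (not simplifiable)
  at R: ((z*6)+8) (not simplifiable)
  at RL: (z*6) (not simplifiable)
Result: no simplifiable subexpression found -> normal form.

Answer: yes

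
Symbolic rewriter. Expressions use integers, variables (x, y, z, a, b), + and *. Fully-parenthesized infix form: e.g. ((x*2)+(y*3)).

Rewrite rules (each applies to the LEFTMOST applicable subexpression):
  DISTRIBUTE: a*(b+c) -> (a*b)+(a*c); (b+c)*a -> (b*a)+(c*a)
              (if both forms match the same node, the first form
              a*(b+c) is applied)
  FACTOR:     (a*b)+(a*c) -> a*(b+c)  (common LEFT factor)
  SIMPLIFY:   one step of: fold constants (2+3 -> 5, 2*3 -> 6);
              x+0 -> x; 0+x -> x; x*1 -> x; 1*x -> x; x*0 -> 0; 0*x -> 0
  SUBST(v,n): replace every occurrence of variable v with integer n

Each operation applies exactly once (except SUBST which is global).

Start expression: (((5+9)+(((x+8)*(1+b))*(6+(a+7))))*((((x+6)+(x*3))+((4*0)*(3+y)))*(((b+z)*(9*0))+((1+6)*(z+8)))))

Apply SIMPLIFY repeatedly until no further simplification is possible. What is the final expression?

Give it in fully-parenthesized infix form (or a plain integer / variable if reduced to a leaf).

Start: (((5+9)+(((x+8)*(1+b))*(6+(a+7))))*((((x+6)+(x*3))+((4*0)*(3+y)))*(((b+z)*(9*0))+((1+6)*(z+8)))))
Step 1: at LL: (5+9) -> 14; overall: (((5+9)+(((x+8)*(1+b))*(6+(a+7))))*((((x+6)+(x*3))+((4*0)*(3+y)))*(((b+z)*(9*0))+((1+6)*(z+8))))) -> ((14+(((x+8)*(1+b))*(6+(a+7))))*((((x+6)+(x*3))+((4*0)*(3+y)))*(((b+z)*(9*0))+((1+6)*(z+8)))))
Step 2: at RLRL: (4*0) -> 0; overall: ((14+(((x+8)*(1+b))*(6+(a+7))))*((((x+6)+(x*3))+((4*0)*(3+y)))*(((b+z)*(9*0))+((1+6)*(z+8))))) -> ((14+(((x+8)*(1+b))*(6+(a+7))))*((((x+6)+(x*3))+(0*(3+y)))*(((b+z)*(9*0))+((1+6)*(z+8)))))
Step 3: at RLR: (0*(3+y)) -> 0; overall: ((14+(((x+8)*(1+b))*(6+(a+7))))*((((x+6)+(x*3))+(0*(3+y)))*(((b+z)*(9*0))+((1+6)*(z+8))))) -> ((14+(((x+8)*(1+b))*(6+(a+7))))*((((x+6)+(x*3))+0)*(((b+z)*(9*0))+((1+6)*(z+8)))))
Step 4: at RL: (((x+6)+(x*3))+0) -> ((x+6)+(x*3)); overall: ((14+(((x+8)*(1+b))*(6+(a+7))))*((((x+6)+(x*3))+0)*(((b+z)*(9*0))+((1+6)*(z+8))))) -> ((14+(((x+8)*(1+b))*(6+(a+7))))*(((x+6)+(x*3))*(((b+z)*(9*0))+((1+6)*(z+8)))))
Step 5: at RRLR: (9*0) -> 0; overall: ((14+(((x+8)*(1+b))*(6+(a+7))))*(((x+6)+(x*3))*(((b+z)*(9*0))+((1+6)*(z+8))))) -> ((14+(((x+8)*(1+b))*(6+(a+7))))*(((x+6)+(x*3))*(((b+z)*0)+((1+6)*(z+8)))))
Step 6: at RRL: ((b+z)*0) -> 0; overall: ((14+(((x+8)*(1+b))*(6+(a+7))))*(((x+6)+(x*3))*(((b+z)*0)+((1+6)*(z+8))))) -> ((14+(((x+8)*(1+b))*(6+(a+7))))*(((x+6)+(x*3))*(0+((1+6)*(z+8)))))
Step 7: at RR: (0+((1+6)*(z+8))) -> ((1+6)*(z+8)); overall: ((14+(((x+8)*(1+b))*(6+(a+7))))*(((x+6)+(x*3))*(0+((1+6)*(z+8))))) -> ((14+(((x+8)*(1+b))*(6+(a+7))))*(((x+6)+(x*3))*((1+6)*(z+8))))
Step 8: at RRL: (1+6) -> 7; overall: ((14+(((x+8)*(1+b))*(6+(a+7))))*(((x+6)+(x*3))*((1+6)*(z+8)))) -> ((14+(((x+8)*(1+b))*(6+(a+7))))*(((x+6)+(x*3))*(7*(z+8))))
Fixed point: ((14+(((x+8)*(1+b))*(6+(a+7))))*(((x+6)+(x*3))*(7*(z+8))))

Answer: ((14+(((x+8)*(1+b))*(6+(a+7))))*(((x+6)+(x*3))*(7*(z+8))))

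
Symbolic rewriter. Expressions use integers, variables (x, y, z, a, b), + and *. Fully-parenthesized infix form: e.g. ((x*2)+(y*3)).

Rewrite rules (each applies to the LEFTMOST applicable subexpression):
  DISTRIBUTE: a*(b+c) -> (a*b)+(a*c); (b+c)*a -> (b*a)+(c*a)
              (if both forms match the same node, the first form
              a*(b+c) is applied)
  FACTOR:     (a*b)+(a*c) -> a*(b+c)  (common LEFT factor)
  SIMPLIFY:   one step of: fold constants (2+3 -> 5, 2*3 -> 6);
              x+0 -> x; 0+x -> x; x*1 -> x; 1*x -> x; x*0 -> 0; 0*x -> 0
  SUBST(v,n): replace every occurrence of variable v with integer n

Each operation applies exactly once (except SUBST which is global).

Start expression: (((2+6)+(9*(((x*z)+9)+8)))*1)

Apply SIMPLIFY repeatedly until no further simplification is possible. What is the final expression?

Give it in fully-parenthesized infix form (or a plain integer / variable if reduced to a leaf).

Answer: (8+(9*(((x*z)+9)+8)))

Derivation:
Start: (((2+6)+(9*(((x*z)+9)+8)))*1)
Step 1: at root: (((2+6)+(9*(((x*z)+9)+8)))*1) -> ((2+6)+(9*(((x*z)+9)+8))); overall: (((2+6)+(9*(((x*z)+9)+8)))*1) -> ((2+6)+(9*(((x*z)+9)+8)))
Step 2: at L: (2+6) -> 8; overall: ((2+6)+(9*(((x*z)+9)+8))) -> (8+(9*(((x*z)+9)+8)))
Fixed point: (8+(9*(((x*z)+9)+8)))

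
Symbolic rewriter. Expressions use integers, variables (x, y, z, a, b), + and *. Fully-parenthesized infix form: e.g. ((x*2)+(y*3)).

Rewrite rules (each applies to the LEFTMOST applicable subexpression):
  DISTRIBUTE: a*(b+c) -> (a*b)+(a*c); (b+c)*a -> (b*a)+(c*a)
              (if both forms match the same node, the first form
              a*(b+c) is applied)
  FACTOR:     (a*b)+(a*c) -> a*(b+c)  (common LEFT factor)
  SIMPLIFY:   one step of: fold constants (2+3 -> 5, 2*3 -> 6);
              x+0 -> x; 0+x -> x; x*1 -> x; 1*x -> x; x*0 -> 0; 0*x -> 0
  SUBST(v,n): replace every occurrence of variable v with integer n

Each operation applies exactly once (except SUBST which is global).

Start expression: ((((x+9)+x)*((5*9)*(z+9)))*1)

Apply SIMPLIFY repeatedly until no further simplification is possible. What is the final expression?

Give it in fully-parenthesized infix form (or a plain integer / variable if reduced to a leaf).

Start: ((((x+9)+x)*((5*9)*(z+9)))*1)
Step 1: at root: ((((x+9)+x)*((5*9)*(z+9)))*1) -> (((x+9)+x)*((5*9)*(z+9))); overall: ((((x+9)+x)*((5*9)*(z+9)))*1) -> (((x+9)+x)*((5*9)*(z+9)))
Step 2: at RL: (5*9) -> 45; overall: (((x+9)+x)*((5*9)*(z+9))) -> (((x+9)+x)*(45*(z+9)))
Fixed point: (((x+9)+x)*(45*(z+9)))

Answer: (((x+9)+x)*(45*(z+9)))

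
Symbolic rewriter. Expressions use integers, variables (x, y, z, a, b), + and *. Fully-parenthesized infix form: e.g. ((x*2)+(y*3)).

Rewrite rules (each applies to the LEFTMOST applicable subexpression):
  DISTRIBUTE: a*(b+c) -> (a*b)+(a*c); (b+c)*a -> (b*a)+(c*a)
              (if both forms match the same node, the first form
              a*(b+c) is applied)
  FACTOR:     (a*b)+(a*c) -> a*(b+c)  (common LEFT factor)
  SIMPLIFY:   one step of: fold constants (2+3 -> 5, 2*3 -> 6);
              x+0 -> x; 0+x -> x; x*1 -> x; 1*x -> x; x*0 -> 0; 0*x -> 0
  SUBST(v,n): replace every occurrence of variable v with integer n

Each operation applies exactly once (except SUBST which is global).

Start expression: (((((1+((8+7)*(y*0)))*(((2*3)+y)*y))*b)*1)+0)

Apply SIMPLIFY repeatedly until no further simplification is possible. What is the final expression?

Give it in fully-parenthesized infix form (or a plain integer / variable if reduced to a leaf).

Answer: (((6+y)*y)*b)

Derivation:
Start: (((((1+((8+7)*(y*0)))*(((2*3)+y)*y))*b)*1)+0)
Step 1: at root: (((((1+((8+7)*(y*0)))*(((2*3)+y)*y))*b)*1)+0) -> ((((1+((8+7)*(y*0)))*(((2*3)+y)*y))*b)*1); overall: (((((1+((8+7)*(y*0)))*(((2*3)+y)*y))*b)*1)+0) -> ((((1+((8+7)*(y*0)))*(((2*3)+y)*y))*b)*1)
Step 2: at root: ((((1+((8+7)*(y*0)))*(((2*3)+y)*y))*b)*1) -> (((1+((8+7)*(y*0)))*(((2*3)+y)*y))*b); overall: ((((1+((8+7)*(y*0)))*(((2*3)+y)*y))*b)*1) -> (((1+((8+7)*(y*0)))*(((2*3)+y)*y))*b)
Step 3: at LLRL: (8+7) -> 15; overall: (((1+((8+7)*(y*0)))*(((2*3)+y)*y))*b) -> (((1+(15*(y*0)))*(((2*3)+y)*y))*b)
Step 4: at LLRR: (y*0) -> 0; overall: (((1+(15*(y*0)))*(((2*3)+y)*y))*b) -> (((1+(15*0))*(((2*3)+y)*y))*b)
Step 5: at LLR: (15*0) -> 0; overall: (((1+(15*0))*(((2*3)+y)*y))*b) -> (((1+0)*(((2*3)+y)*y))*b)
Step 6: at LL: (1+0) -> 1; overall: (((1+0)*(((2*3)+y)*y))*b) -> ((1*(((2*3)+y)*y))*b)
Step 7: at L: (1*(((2*3)+y)*y)) -> (((2*3)+y)*y); overall: ((1*(((2*3)+y)*y))*b) -> ((((2*3)+y)*y)*b)
Step 8: at LLL: (2*3) -> 6; overall: ((((2*3)+y)*y)*b) -> (((6+y)*y)*b)
Fixed point: (((6+y)*y)*b)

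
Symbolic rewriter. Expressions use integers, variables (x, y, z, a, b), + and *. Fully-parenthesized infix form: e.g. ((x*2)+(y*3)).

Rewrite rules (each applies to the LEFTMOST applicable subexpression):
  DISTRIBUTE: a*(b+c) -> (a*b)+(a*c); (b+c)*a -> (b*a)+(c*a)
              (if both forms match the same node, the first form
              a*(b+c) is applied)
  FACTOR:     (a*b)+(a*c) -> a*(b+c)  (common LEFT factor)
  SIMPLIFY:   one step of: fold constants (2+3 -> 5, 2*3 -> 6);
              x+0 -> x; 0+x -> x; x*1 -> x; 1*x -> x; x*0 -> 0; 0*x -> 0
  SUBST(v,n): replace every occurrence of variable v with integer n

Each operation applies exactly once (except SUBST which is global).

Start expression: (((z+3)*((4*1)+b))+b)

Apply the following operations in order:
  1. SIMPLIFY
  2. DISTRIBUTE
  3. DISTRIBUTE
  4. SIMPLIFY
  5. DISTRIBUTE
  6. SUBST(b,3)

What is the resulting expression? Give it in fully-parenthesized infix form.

Start: (((z+3)*((4*1)+b))+b)
Apply SIMPLIFY at LRL (target: (4*1)): (((z+3)*((4*1)+b))+b) -> (((z+3)*(4+b))+b)
Apply DISTRIBUTE at L (target: ((z+3)*(4+b))): (((z+3)*(4+b))+b) -> ((((z+3)*4)+((z+3)*b))+b)
Apply DISTRIBUTE at LL (target: ((z+3)*4)): ((((z+3)*4)+((z+3)*b))+b) -> ((((z*4)+(3*4))+((z+3)*b))+b)
Apply SIMPLIFY at LLR (target: (3*4)): ((((z*4)+(3*4))+((z+3)*b))+b) -> ((((z*4)+12)+((z+3)*b))+b)
Apply DISTRIBUTE at LR (target: ((z+3)*b)): ((((z*4)+12)+((z+3)*b))+b) -> ((((z*4)+12)+((z*b)+(3*b)))+b)
Apply SUBST(b,3): ((((z*4)+12)+((z*b)+(3*b)))+b) -> ((((z*4)+12)+((z*3)+(3*3)))+3)

Answer: ((((z*4)+12)+((z*3)+(3*3)))+3)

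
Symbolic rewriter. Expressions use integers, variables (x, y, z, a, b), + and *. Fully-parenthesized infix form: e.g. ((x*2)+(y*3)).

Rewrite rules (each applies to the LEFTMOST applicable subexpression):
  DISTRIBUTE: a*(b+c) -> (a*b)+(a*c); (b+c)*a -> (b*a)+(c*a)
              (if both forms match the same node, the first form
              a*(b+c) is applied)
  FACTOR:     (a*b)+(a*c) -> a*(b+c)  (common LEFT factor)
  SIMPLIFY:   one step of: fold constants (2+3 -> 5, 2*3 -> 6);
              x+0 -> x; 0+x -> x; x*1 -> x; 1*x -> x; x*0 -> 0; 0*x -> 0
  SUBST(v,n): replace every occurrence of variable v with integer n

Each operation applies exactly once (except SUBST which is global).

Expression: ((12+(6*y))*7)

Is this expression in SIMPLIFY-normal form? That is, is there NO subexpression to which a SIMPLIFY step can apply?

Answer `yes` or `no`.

Expression: ((12+(6*y))*7)
Scanning for simplifiable subexpressions (pre-order)...
  at root: ((12+(6*y))*7) (not simplifiable)
  at L: (12+(6*y)) (not simplifiable)
  at LR: (6*y) (not simplifiable)
Result: no simplifiable subexpression found -> normal form.

Answer: yes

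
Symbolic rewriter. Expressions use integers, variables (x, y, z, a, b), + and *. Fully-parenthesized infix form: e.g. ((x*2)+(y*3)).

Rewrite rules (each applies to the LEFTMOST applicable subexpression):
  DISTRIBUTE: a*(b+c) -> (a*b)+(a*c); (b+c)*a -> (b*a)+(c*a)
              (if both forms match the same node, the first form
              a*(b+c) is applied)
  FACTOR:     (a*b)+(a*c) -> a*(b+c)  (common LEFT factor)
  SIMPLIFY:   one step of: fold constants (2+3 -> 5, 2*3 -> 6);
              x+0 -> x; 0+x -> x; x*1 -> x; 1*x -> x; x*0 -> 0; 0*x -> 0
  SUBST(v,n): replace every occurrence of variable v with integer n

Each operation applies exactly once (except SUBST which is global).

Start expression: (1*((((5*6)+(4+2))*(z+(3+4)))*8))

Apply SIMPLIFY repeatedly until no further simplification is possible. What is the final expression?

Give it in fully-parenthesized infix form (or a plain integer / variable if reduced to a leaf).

Answer: ((36*(z+7))*8)

Derivation:
Start: (1*((((5*6)+(4+2))*(z+(3+4)))*8))
Step 1: at root: (1*((((5*6)+(4+2))*(z+(3+4)))*8)) -> ((((5*6)+(4+2))*(z+(3+4)))*8); overall: (1*((((5*6)+(4+2))*(z+(3+4)))*8)) -> ((((5*6)+(4+2))*(z+(3+4)))*8)
Step 2: at LLL: (5*6) -> 30; overall: ((((5*6)+(4+2))*(z+(3+4)))*8) -> (((30+(4+2))*(z+(3+4)))*8)
Step 3: at LLR: (4+2) -> 6; overall: (((30+(4+2))*(z+(3+4)))*8) -> (((30+6)*(z+(3+4)))*8)
Step 4: at LL: (30+6) -> 36; overall: (((30+6)*(z+(3+4)))*8) -> ((36*(z+(3+4)))*8)
Step 5: at LRR: (3+4) -> 7; overall: ((36*(z+(3+4)))*8) -> ((36*(z+7))*8)
Fixed point: ((36*(z+7))*8)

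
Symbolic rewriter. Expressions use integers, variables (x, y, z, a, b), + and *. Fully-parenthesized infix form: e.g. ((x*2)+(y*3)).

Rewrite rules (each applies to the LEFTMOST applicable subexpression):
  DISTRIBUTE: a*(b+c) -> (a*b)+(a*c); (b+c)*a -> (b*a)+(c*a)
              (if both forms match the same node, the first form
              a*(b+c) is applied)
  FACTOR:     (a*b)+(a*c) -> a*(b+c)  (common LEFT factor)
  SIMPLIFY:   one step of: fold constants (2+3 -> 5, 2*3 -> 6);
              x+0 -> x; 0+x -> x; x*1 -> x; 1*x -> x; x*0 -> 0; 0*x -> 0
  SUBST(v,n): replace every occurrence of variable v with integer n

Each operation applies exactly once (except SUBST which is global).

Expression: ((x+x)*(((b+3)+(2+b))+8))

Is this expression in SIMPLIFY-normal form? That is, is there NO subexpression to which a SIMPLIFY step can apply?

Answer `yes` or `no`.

Expression: ((x+x)*(((b+3)+(2+b))+8))
Scanning for simplifiable subexpressions (pre-order)...
  at root: ((x+x)*(((b+3)+(2+b))+8)) (not simplifiable)
  at L: (x+x) (not simplifiable)
  at R: (((b+3)+(2+b))+8) (not simplifiable)
  at RL: ((b+3)+(2+b)) (not simplifiable)
  at RLL: (b+3) (not simplifiable)
  at RLR: (2+b) (not simplifiable)
Result: no simplifiable subexpression found -> normal form.

Answer: yes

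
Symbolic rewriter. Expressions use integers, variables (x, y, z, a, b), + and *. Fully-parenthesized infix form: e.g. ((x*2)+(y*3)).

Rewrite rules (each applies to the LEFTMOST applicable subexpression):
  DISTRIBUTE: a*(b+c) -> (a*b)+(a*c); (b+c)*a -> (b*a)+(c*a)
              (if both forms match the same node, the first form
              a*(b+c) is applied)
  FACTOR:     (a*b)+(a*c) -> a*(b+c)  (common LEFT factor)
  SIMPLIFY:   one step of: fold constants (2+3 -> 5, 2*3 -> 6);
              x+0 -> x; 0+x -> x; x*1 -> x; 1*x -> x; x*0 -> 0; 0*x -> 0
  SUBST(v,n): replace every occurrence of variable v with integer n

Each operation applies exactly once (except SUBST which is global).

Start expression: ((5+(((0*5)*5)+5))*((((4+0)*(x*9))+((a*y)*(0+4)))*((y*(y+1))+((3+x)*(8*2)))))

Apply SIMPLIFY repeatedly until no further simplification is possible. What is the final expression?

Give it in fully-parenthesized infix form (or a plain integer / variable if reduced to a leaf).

Start: ((5+(((0*5)*5)+5))*((((4+0)*(x*9))+((a*y)*(0+4)))*((y*(y+1))+((3+x)*(8*2)))))
Step 1: at LRLL: (0*5) -> 0; overall: ((5+(((0*5)*5)+5))*((((4+0)*(x*9))+((a*y)*(0+4)))*((y*(y+1))+((3+x)*(8*2))))) -> ((5+((0*5)+5))*((((4+0)*(x*9))+((a*y)*(0+4)))*((y*(y+1))+((3+x)*(8*2)))))
Step 2: at LRL: (0*5) -> 0; overall: ((5+((0*5)+5))*((((4+0)*(x*9))+((a*y)*(0+4)))*((y*(y+1))+((3+x)*(8*2))))) -> ((5+(0+5))*((((4+0)*(x*9))+((a*y)*(0+4)))*((y*(y+1))+((3+x)*(8*2)))))
Step 3: at LR: (0+5) -> 5; overall: ((5+(0+5))*((((4+0)*(x*9))+((a*y)*(0+4)))*((y*(y+1))+((3+x)*(8*2))))) -> ((5+5)*((((4+0)*(x*9))+((a*y)*(0+4)))*((y*(y+1))+((3+x)*(8*2)))))
Step 4: at L: (5+5) -> 10; overall: ((5+5)*((((4+0)*(x*9))+((a*y)*(0+4)))*((y*(y+1))+((3+x)*(8*2))))) -> (10*((((4+0)*(x*9))+((a*y)*(0+4)))*((y*(y+1))+((3+x)*(8*2)))))
Step 5: at RLLL: (4+0) -> 4; overall: (10*((((4+0)*(x*9))+((a*y)*(0+4)))*((y*(y+1))+((3+x)*(8*2))))) -> (10*(((4*(x*9))+((a*y)*(0+4)))*((y*(y+1))+((3+x)*(8*2)))))
Step 6: at RLRR: (0+4) -> 4; overall: (10*(((4*(x*9))+((a*y)*(0+4)))*((y*(y+1))+((3+x)*(8*2))))) -> (10*(((4*(x*9))+((a*y)*4))*((y*(y+1))+((3+x)*(8*2)))))
Step 7: at RRRR: (8*2) -> 16; overall: (10*(((4*(x*9))+((a*y)*4))*((y*(y+1))+((3+x)*(8*2))))) -> (10*(((4*(x*9))+((a*y)*4))*((y*(y+1))+((3+x)*16))))
Fixed point: (10*(((4*(x*9))+((a*y)*4))*((y*(y+1))+((3+x)*16))))

Answer: (10*(((4*(x*9))+((a*y)*4))*((y*(y+1))+((3+x)*16))))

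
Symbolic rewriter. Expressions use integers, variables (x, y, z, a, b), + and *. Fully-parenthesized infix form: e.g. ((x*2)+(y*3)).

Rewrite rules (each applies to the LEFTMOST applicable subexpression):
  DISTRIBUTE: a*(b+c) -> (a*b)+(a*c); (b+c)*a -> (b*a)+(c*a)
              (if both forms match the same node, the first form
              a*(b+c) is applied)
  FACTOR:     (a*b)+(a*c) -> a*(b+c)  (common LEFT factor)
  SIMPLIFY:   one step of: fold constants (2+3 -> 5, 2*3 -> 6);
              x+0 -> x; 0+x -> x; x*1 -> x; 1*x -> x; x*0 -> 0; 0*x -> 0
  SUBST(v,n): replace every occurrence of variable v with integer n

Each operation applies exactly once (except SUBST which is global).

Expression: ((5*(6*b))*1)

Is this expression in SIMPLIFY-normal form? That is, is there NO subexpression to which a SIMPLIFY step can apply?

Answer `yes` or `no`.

Answer: no

Derivation:
Expression: ((5*(6*b))*1)
Scanning for simplifiable subexpressions (pre-order)...
  at root: ((5*(6*b))*1) (SIMPLIFIABLE)
  at L: (5*(6*b)) (not simplifiable)
  at LR: (6*b) (not simplifiable)
Found simplifiable subexpr at path root: ((5*(6*b))*1)
One SIMPLIFY step would give: (5*(6*b))
-> NOT in normal form.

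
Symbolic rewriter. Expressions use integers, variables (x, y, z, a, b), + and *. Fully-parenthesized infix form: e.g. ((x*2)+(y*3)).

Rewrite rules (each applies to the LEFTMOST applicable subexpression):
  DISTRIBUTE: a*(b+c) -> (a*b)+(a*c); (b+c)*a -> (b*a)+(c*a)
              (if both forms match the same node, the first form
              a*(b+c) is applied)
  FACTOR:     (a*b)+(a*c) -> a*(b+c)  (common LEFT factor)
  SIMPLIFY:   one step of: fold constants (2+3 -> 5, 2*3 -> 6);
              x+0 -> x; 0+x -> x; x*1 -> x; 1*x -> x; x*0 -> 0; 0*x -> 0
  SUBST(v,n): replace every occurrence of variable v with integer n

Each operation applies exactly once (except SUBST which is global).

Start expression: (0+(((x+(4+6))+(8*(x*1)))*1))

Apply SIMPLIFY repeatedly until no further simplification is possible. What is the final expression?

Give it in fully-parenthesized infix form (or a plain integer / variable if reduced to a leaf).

Start: (0+(((x+(4+6))+(8*(x*1)))*1))
Step 1: at root: (0+(((x+(4+6))+(8*(x*1)))*1)) -> (((x+(4+6))+(8*(x*1)))*1); overall: (0+(((x+(4+6))+(8*(x*1)))*1)) -> (((x+(4+6))+(8*(x*1)))*1)
Step 2: at root: (((x+(4+6))+(8*(x*1)))*1) -> ((x+(4+6))+(8*(x*1))); overall: (((x+(4+6))+(8*(x*1)))*1) -> ((x+(4+6))+(8*(x*1)))
Step 3: at LR: (4+6) -> 10; overall: ((x+(4+6))+(8*(x*1))) -> ((x+10)+(8*(x*1)))
Step 4: at RR: (x*1) -> x; overall: ((x+10)+(8*(x*1))) -> ((x+10)+(8*x))
Fixed point: ((x+10)+(8*x))

Answer: ((x+10)+(8*x))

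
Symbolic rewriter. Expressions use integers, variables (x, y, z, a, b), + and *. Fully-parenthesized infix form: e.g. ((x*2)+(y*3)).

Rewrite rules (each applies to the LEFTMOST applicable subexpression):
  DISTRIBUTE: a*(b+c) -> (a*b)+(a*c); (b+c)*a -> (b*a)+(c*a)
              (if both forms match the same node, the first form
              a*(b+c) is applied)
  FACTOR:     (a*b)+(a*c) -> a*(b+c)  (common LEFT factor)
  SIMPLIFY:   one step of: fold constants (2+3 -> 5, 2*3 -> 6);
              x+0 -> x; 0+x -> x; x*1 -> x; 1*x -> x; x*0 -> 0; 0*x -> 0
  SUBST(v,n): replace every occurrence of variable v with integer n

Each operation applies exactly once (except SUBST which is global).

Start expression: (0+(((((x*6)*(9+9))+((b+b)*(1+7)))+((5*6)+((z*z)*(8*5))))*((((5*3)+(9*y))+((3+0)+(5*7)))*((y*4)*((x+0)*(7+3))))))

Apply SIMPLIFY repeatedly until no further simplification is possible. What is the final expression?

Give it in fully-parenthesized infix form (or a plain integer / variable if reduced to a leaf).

Start: (0+(((((x*6)*(9+9))+((b+b)*(1+7)))+((5*6)+((z*z)*(8*5))))*((((5*3)+(9*y))+((3+0)+(5*7)))*((y*4)*((x+0)*(7+3))))))
Step 1: at root: (0+(((((x*6)*(9+9))+((b+b)*(1+7)))+((5*6)+((z*z)*(8*5))))*((((5*3)+(9*y))+((3+0)+(5*7)))*((y*4)*((x+0)*(7+3)))))) -> (((((x*6)*(9+9))+((b+b)*(1+7)))+((5*6)+((z*z)*(8*5))))*((((5*3)+(9*y))+((3+0)+(5*7)))*((y*4)*((x+0)*(7+3))))); overall: (0+(((((x*6)*(9+9))+((b+b)*(1+7)))+((5*6)+((z*z)*(8*5))))*((((5*3)+(9*y))+((3+0)+(5*7)))*((y*4)*((x+0)*(7+3)))))) -> (((((x*6)*(9+9))+((b+b)*(1+7)))+((5*6)+((z*z)*(8*5))))*((((5*3)+(9*y))+((3+0)+(5*7)))*((y*4)*((x+0)*(7+3)))))
Step 2: at LLLR: (9+9) -> 18; overall: (((((x*6)*(9+9))+((b+b)*(1+7)))+((5*6)+((z*z)*(8*5))))*((((5*3)+(9*y))+((3+0)+(5*7)))*((y*4)*((x+0)*(7+3))))) -> (((((x*6)*18)+((b+b)*(1+7)))+((5*6)+((z*z)*(8*5))))*((((5*3)+(9*y))+((3+0)+(5*7)))*((y*4)*((x+0)*(7+3)))))
Step 3: at LLRR: (1+7) -> 8; overall: (((((x*6)*18)+((b+b)*(1+7)))+((5*6)+((z*z)*(8*5))))*((((5*3)+(9*y))+((3+0)+(5*7)))*((y*4)*((x+0)*(7+3))))) -> (((((x*6)*18)+((b+b)*8))+((5*6)+((z*z)*(8*5))))*((((5*3)+(9*y))+((3+0)+(5*7)))*((y*4)*((x+0)*(7+3)))))
Step 4: at LRL: (5*6) -> 30; overall: (((((x*6)*18)+((b+b)*8))+((5*6)+((z*z)*(8*5))))*((((5*3)+(9*y))+((3+0)+(5*7)))*((y*4)*((x+0)*(7+3))))) -> (((((x*6)*18)+((b+b)*8))+(30+((z*z)*(8*5))))*((((5*3)+(9*y))+((3+0)+(5*7)))*((y*4)*((x+0)*(7+3)))))
Step 5: at LRRR: (8*5) -> 40; overall: (((((x*6)*18)+((b+b)*8))+(30+((z*z)*(8*5))))*((((5*3)+(9*y))+((3+0)+(5*7)))*((y*4)*((x+0)*(7+3))))) -> (((((x*6)*18)+((b+b)*8))+(30+((z*z)*40)))*((((5*3)+(9*y))+((3+0)+(5*7)))*((y*4)*((x+0)*(7+3)))))
Step 6: at RLLL: (5*3) -> 15; overall: (((((x*6)*18)+((b+b)*8))+(30+((z*z)*40)))*((((5*3)+(9*y))+((3+0)+(5*7)))*((y*4)*((x+0)*(7+3))))) -> (((((x*6)*18)+((b+b)*8))+(30+((z*z)*40)))*(((15+(9*y))+((3+0)+(5*7)))*((y*4)*((x+0)*(7+3)))))
Step 7: at RLRL: (3+0) -> 3; overall: (((((x*6)*18)+((b+b)*8))+(30+((z*z)*40)))*(((15+(9*y))+((3+0)+(5*7)))*((y*4)*((x+0)*(7+3))))) -> (((((x*6)*18)+((b+b)*8))+(30+((z*z)*40)))*(((15+(9*y))+(3+(5*7)))*((y*4)*((x+0)*(7+3)))))
Step 8: at RLRR: (5*7) -> 35; overall: (((((x*6)*18)+((b+b)*8))+(30+((z*z)*40)))*(((15+(9*y))+(3+(5*7)))*((y*4)*((x+0)*(7+3))))) -> (((((x*6)*18)+((b+b)*8))+(30+((z*z)*40)))*(((15+(9*y))+(3+35))*((y*4)*((x+0)*(7+3)))))
Step 9: at RLR: (3+35) -> 38; overall: (((((x*6)*18)+((b+b)*8))+(30+((z*z)*40)))*(((15+(9*y))+(3+35))*((y*4)*((x+0)*(7+3))))) -> (((((x*6)*18)+((b+b)*8))+(30+((z*z)*40)))*(((15+(9*y))+38)*((y*4)*((x+0)*(7+3)))))
Step 10: at RRRL: (x+0) -> x; overall: (((((x*6)*18)+((b+b)*8))+(30+((z*z)*40)))*(((15+(9*y))+38)*((y*4)*((x+0)*(7+3))))) -> (((((x*6)*18)+((b+b)*8))+(30+((z*z)*40)))*(((15+(9*y))+38)*((y*4)*(x*(7+3)))))
Step 11: at RRRR: (7+3) -> 10; overall: (((((x*6)*18)+((b+b)*8))+(30+((z*z)*40)))*(((15+(9*y))+38)*((y*4)*(x*(7+3))))) -> (((((x*6)*18)+((b+b)*8))+(30+((z*z)*40)))*(((15+(9*y))+38)*((y*4)*(x*10))))
Fixed point: (((((x*6)*18)+((b+b)*8))+(30+((z*z)*40)))*(((15+(9*y))+38)*((y*4)*(x*10))))

Answer: (((((x*6)*18)+((b+b)*8))+(30+((z*z)*40)))*(((15+(9*y))+38)*((y*4)*(x*10))))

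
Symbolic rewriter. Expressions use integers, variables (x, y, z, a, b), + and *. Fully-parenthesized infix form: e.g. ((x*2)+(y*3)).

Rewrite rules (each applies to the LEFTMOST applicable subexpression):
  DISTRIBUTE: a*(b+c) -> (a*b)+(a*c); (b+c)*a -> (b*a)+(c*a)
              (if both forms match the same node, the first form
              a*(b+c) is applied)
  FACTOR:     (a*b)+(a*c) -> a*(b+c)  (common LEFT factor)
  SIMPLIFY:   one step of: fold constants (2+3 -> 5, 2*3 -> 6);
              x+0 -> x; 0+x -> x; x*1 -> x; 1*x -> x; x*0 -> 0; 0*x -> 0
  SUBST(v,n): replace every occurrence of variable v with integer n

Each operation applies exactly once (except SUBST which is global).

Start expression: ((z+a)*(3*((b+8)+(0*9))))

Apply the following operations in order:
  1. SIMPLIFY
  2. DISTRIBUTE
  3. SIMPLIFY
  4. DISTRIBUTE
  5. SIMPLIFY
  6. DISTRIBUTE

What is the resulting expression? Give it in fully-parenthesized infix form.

Start: ((z+a)*(3*((b+8)+(0*9))))
Apply SIMPLIFY at RRR (target: (0*9)): ((z+a)*(3*((b+8)+(0*9)))) -> ((z+a)*(3*((b+8)+0)))
Apply DISTRIBUTE at root (target: ((z+a)*(3*((b+8)+0)))): ((z+a)*(3*((b+8)+0))) -> ((z*(3*((b+8)+0)))+(a*(3*((b+8)+0))))
Apply SIMPLIFY at LRR (target: ((b+8)+0)): ((z*(3*((b+8)+0)))+(a*(3*((b+8)+0)))) -> ((z*(3*(b+8)))+(a*(3*((b+8)+0))))
Apply DISTRIBUTE at LR (target: (3*(b+8))): ((z*(3*(b+8)))+(a*(3*((b+8)+0)))) -> ((z*((3*b)+(3*8)))+(a*(3*((b+8)+0))))
Apply SIMPLIFY at LRR (target: (3*8)): ((z*((3*b)+(3*8)))+(a*(3*((b+8)+0)))) -> ((z*((3*b)+24))+(a*(3*((b+8)+0))))
Apply DISTRIBUTE at L (target: (z*((3*b)+24))): ((z*((3*b)+24))+(a*(3*((b+8)+0)))) -> (((z*(3*b))+(z*24))+(a*(3*((b+8)+0))))

Answer: (((z*(3*b))+(z*24))+(a*(3*((b+8)+0))))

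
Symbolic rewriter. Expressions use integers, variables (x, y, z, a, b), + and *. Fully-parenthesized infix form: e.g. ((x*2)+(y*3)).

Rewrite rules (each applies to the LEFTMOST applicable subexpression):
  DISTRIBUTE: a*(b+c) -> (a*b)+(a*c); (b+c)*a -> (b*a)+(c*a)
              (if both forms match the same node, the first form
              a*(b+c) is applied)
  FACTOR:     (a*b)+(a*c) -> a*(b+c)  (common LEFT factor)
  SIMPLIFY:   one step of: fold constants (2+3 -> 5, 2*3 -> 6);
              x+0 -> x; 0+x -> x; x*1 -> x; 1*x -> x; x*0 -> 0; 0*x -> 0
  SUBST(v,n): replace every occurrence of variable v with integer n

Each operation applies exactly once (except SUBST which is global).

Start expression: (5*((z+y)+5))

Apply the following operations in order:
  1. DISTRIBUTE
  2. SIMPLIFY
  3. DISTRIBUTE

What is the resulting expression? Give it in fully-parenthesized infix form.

Answer: (((5*z)+(5*y))+25)

Derivation:
Start: (5*((z+y)+5))
Apply DISTRIBUTE at root (target: (5*((z+y)+5))): (5*((z+y)+5)) -> ((5*(z+y))+(5*5))
Apply SIMPLIFY at R (target: (5*5)): ((5*(z+y))+(5*5)) -> ((5*(z+y))+25)
Apply DISTRIBUTE at L (target: (5*(z+y))): ((5*(z+y))+25) -> (((5*z)+(5*y))+25)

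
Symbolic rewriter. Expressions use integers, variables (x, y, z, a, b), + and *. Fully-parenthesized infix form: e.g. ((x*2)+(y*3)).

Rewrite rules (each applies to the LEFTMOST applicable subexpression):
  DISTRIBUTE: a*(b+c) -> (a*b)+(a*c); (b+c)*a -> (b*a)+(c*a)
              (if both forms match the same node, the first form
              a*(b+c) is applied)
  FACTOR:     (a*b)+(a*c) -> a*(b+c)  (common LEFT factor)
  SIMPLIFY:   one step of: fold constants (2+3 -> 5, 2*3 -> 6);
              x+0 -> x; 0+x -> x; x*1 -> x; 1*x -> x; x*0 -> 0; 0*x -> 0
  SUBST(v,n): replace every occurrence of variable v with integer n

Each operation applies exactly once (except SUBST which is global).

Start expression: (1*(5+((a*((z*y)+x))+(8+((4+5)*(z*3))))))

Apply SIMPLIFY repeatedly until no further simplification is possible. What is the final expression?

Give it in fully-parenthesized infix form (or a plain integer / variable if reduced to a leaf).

Answer: (5+((a*((z*y)+x))+(8+(9*(z*3)))))

Derivation:
Start: (1*(5+((a*((z*y)+x))+(8+((4+5)*(z*3))))))
Step 1: at root: (1*(5+((a*((z*y)+x))+(8+((4+5)*(z*3)))))) -> (5+((a*((z*y)+x))+(8+((4+5)*(z*3))))); overall: (1*(5+((a*((z*y)+x))+(8+((4+5)*(z*3)))))) -> (5+((a*((z*y)+x))+(8+((4+5)*(z*3)))))
Step 2: at RRRL: (4+5) -> 9; overall: (5+((a*((z*y)+x))+(8+((4+5)*(z*3))))) -> (5+((a*((z*y)+x))+(8+(9*(z*3)))))
Fixed point: (5+((a*((z*y)+x))+(8+(9*(z*3)))))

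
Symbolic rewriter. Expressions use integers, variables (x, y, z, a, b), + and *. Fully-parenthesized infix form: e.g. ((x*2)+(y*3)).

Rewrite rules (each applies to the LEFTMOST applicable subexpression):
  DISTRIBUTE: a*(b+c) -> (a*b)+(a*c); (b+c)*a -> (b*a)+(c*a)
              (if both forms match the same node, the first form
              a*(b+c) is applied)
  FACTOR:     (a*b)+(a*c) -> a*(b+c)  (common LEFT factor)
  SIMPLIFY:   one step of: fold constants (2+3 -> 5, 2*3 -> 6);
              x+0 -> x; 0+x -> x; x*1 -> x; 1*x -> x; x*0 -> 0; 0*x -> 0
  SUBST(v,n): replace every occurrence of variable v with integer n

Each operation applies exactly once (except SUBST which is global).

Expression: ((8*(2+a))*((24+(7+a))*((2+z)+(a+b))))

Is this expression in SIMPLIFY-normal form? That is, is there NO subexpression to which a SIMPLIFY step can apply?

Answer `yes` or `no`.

Expression: ((8*(2+a))*((24+(7+a))*((2+z)+(a+b))))
Scanning for simplifiable subexpressions (pre-order)...
  at root: ((8*(2+a))*((24+(7+a))*((2+z)+(a+b)))) (not simplifiable)
  at L: (8*(2+a)) (not simplifiable)
  at LR: (2+a) (not simplifiable)
  at R: ((24+(7+a))*((2+z)+(a+b))) (not simplifiable)
  at RL: (24+(7+a)) (not simplifiable)
  at RLR: (7+a) (not simplifiable)
  at RR: ((2+z)+(a+b)) (not simplifiable)
  at RRL: (2+z) (not simplifiable)
  at RRR: (a+b) (not simplifiable)
Result: no simplifiable subexpression found -> normal form.

Answer: yes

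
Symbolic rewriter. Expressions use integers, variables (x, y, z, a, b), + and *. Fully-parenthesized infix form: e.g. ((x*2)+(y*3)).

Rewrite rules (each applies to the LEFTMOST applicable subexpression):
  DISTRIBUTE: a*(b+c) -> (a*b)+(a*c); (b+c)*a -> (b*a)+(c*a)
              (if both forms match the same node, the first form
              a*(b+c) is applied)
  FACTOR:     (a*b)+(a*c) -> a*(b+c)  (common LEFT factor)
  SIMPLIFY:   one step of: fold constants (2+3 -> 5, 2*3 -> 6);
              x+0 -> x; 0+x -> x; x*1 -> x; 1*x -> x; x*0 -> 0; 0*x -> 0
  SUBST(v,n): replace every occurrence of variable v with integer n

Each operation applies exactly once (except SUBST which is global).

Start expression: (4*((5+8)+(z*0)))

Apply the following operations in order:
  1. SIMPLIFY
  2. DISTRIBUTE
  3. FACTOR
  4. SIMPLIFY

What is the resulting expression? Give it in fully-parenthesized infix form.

Start: (4*((5+8)+(z*0)))
Apply SIMPLIFY at RL (target: (5+8)): (4*((5+8)+(z*0))) -> (4*(13+(z*0)))
Apply DISTRIBUTE at root (target: (4*(13+(z*0)))): (4*(13+(z*0))) -> ((4*13)+(4*(z*0)))
Apply FACTOR at root (target: ((4*13)+(4*(z*0)))): ((4*13)+(4*(z*0))) -> (4*(13+(z*0)))
Apply SIMPLIFY at RR (target: (z*0)): (4*(13+(z*0))) -> (4*(13+0))

Answer: (4*(13+0))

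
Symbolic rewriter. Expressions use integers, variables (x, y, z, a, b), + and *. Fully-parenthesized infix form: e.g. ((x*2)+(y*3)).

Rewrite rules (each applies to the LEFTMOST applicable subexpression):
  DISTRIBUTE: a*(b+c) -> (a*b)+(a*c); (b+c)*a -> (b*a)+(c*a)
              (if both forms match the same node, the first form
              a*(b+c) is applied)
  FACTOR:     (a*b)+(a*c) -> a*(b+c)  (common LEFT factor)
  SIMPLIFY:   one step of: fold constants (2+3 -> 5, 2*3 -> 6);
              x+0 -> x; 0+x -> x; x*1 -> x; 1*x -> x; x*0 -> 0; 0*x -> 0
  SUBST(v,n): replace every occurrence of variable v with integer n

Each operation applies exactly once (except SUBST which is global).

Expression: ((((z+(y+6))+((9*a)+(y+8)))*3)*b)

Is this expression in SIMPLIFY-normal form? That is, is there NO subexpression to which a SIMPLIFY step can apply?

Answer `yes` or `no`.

Answer: yes

Derivation:
Expression: ((((z+(y+6))+((9*a)+(y+8)))*3)*b)
Scanning for simplifiable subexpressions (pre-order)...
  at root: ((((z+(y+6))+((9*a)+(y+8)))*3)*b) (not simplifiable)
  at L: (((z+(y+6))+((9*a)+(y+8)))*3) (not simplifiable)
  at LL: ((z+(y+6))+((9*a)+(y+8))) (not simplifiable)
  at LLL: (z+(y+6)) (not simplifiable)
  at LLLR: (y+6) (not simplifiable)
  at LLR: ((9*a)+(y+8)) (not simplifiable)
  at LLRL: (9*a) (not simplifiable)
  at LLRR: (y+8) (not simplifiable)
Result: no simplifiable subexpression found -> normal form.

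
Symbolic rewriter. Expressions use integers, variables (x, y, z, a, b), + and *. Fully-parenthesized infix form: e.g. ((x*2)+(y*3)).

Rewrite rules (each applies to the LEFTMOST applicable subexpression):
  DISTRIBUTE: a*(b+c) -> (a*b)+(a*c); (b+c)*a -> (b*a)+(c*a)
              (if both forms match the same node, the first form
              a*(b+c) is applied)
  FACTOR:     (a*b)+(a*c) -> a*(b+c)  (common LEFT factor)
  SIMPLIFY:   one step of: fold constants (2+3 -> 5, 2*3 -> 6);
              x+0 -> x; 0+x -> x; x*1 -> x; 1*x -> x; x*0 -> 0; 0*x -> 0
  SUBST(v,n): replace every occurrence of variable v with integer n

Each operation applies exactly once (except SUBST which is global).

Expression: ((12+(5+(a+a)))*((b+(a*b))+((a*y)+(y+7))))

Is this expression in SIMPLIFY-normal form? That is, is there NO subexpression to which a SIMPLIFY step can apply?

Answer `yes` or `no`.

Answer: yes

Derivation:
Expression: ((12+(5+(a+a)))*((b+(a*b))+((a*y)+(y+7))))
Scanning for simplifiable subexpressions (pre-order)...
  at root: ((12+(5+(a+a)))*((b+(a*b))+((a*y)+(y+7)))) (not simplifiable)
  at L: (12+(5+(a+a))) (not simplifiable)
  at LR: (5+(a+a)) (not simplifiable)
  at LRR: (a+a) (not simplifiable)
  at R: ((b+(a*b))+((a*y)+(y+7))) (not simplifiable)
  at RL: (b+(a*b)) (not simplifiable)
  at RLR: (a*b) (not simplifiable)
  at RR: ((a*y)+(y+7)) (not simplifiable)
  at RRL: (a*y) (not simplifiable)
  at RRR: (y+7) (not simplifiable)
Result: no simplifiable subexpression found -> normal form.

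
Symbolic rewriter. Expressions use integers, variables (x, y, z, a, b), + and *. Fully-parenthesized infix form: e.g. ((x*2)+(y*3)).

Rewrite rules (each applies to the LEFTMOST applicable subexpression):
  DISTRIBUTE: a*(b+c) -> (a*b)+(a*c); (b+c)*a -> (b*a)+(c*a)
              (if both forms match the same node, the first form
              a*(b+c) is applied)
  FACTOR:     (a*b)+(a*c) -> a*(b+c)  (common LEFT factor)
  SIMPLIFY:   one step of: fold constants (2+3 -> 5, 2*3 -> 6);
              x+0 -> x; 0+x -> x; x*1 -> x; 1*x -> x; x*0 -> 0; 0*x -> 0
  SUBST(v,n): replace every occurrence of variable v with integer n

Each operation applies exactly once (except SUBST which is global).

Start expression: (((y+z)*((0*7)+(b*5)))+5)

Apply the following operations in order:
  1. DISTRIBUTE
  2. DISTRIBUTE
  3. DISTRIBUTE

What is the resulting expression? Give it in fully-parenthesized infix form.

Answer: ((((y*(0*7))+(z*(0*7)))+((y*(b*5))+(z*(b*5))))+5)

Derivation:
Start: (((y+z)*((0*7)+(b*5)))+5)
Apply DISTRIBUTE at L (target: ((y+z)*((0*7)+(b*5)))): (((y+z)*((0*7)+(b*5)))+5) -> ((((y+z)*(0*7))+((y+z)*(b*5)))+5)
Apply DISTRIBUTE at LL (target: ((y+z)*(0*7))): ((((y+z)*(0*7))+((y+z)*(b*5)))+5) -> ((((y*(0*7))+(z*(0*7)))+((y+z)*(b*5)))+5)
Apply DISTRIBUTE at LR (target: ((y+z)*(b*5))): ((((y*(0*7))+(z*(0*7)))+((y+z)*(b*5)))+5) -> ((((y*(0*7))+(z*(0*7)))+((y*(b*5))+(z*(b*5))))+5)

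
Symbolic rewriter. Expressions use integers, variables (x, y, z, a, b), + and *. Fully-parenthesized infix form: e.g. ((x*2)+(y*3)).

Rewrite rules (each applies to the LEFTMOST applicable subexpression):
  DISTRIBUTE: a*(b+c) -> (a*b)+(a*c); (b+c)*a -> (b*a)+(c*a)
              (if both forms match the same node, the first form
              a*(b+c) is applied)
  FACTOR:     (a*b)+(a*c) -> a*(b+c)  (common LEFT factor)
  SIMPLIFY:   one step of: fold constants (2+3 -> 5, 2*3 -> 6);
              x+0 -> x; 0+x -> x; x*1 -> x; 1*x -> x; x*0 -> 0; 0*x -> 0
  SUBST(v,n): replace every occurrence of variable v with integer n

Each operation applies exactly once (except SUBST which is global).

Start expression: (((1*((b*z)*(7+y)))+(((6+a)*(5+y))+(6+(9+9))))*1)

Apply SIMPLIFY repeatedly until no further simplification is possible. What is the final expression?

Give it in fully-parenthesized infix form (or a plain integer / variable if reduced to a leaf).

Answer: (((b*z)*(7+y))+(((6+a)*(5+y))+24))

Derivation:
Start: (((1*((b*z)*(7+y)))+(((6+a)*(5+y))+(6+(9+9))))*1)
Step 1: at root: (((1*((b*z)*(7+y)))+(((6+a)*(5+y))+(6+(9+9))))*1) -> ((1*((b*z)*(7+y)))+(((6+a)*(5+y))+(6+(9+9)))); overall: (((1*((b*z)*(7+y)))+(((6+a)*(5+y))+(6+(9+9))))*1) -> ((1*((b*z)*(7+y)))+(((6+a)*(5+y))+(6+(9+9))))
Step 2: at L: (1*((b*z)*(7+y))) -> ((b*z)*(7+y)); overall: ((1*((b*z)*(7+y)))+(((6+a)*(5+y))+(6+(9+9)))) -> (((b*z)*(7+y))+(((6+a)*(5+y))+(6+(9+9))))
Step 3: at RRR: (9+9) -> 18; overall: (((b*z)*(7+y))+(((6+a)*(5+y))+(6+(9+9)))) -> (((b*z)*(7+y))+(((6+a)*(5+y))+(6+18)))
Step 4: at RR: (6+18) -> 24; overall: (((b*z)*(7+y))+(((6+a)*(5+y))+(6+18))) -> (((b*z)*(7+y))+(((6+a)*(5+y))+24))
Fixed point: (((b*z)*(7+y))+(((6+a)*(5+y))+24))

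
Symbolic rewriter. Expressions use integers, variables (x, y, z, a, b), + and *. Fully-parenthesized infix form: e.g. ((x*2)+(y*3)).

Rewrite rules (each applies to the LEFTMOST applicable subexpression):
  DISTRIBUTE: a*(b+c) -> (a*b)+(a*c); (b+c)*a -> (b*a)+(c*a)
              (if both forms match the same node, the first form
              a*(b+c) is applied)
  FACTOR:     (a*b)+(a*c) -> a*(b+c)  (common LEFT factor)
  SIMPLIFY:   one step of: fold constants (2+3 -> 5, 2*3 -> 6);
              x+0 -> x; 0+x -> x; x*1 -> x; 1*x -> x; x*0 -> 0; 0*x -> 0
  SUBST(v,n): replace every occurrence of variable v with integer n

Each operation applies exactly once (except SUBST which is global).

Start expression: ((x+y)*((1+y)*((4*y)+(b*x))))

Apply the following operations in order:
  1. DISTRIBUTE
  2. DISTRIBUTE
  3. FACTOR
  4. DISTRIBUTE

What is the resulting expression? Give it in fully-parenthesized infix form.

Start: ((x+y)*((1+y)*((4*y)+(b*x))))
Apply DISTRIBUTE at root (target: ((x+y)*((1+y)*((4*y)+(b*x))))): ((x+y)*((1+y)*((4*y)+(b*x)))) -> ((x*((1+y)*((4*y)+(b*x))))+(y*((1+y)*((4*y)+(b*x)))))
Apply DISTRIBUTE at LR (target: ((1+y)*((4*y)+(b*x)))): ((x*((1+y)*((4*y)+(b*x))))+(y*((1+y)*((4*y)+(b*x))))) -> ((x*(((1+y)*(4*y))+((1+y)*(b*x))))+(y*((1+y)*((4*y)+(b*x)))))
Apply FACTOR at LR (target: (((1+y)*(4*y))+((1+y)*(b*x)))): ((x*(((1+y)*(4*y))+((1+y)*(b*x))))+(y*((1+y)*((4*y)+(b*x))))) -> ((x*((1+y)*((4*y)+(b*x))))+(y*((1+y)*((4*y)+(b*x)))))
Apply DISTRIBUTE at LR (target: ((1+y)*((4*y)+(b*x)))): ((x*((1+y)*((4*y)+(b*x))))+(y*((1+y)*((4*y)+(b*x))))) -> ((x*(((1+y)*(4*y))+((1+y)*(b*x))))+(y*((1+y)*((4*y)+(b*x)))))

Answer: ((x*(((1+y)*(4*y))+((1+y)*(b*x))))+(y*((1+y)*((4*y)+(b*x)))))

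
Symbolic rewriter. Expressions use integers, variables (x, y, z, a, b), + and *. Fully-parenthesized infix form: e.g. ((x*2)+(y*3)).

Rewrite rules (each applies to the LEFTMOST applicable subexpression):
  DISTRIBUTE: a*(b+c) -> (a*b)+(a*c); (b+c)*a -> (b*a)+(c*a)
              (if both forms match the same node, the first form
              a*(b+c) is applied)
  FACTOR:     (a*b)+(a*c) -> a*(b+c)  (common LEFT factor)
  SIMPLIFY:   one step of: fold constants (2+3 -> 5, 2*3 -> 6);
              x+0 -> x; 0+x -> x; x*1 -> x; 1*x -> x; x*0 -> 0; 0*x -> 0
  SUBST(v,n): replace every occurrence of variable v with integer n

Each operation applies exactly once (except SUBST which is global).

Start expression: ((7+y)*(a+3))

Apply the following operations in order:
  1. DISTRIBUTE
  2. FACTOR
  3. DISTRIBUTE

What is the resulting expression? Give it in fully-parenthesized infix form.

Answer: (((7+y)*a)+((7+y)*3))

Derivation:
Start: ((7+y)*(a+3))
Apply DISTRIBUTE at root (target: ((7+y)*(a+3))): ((7+y)*(a+3)) -> (((7+y)*a)+((7+y)*3))
Apply FACTOR at root (target: (((7+y)*a)+((7+y)*3))): (((7+y)*a)+((7+y)*3)) -> ((7+y)*(a+3))
Apply DISTRIBUTE at root (target: ((7+y)*(a+3))): ((7+y)*(a+3)) -> (((7+y)*a)+((7+y)*3))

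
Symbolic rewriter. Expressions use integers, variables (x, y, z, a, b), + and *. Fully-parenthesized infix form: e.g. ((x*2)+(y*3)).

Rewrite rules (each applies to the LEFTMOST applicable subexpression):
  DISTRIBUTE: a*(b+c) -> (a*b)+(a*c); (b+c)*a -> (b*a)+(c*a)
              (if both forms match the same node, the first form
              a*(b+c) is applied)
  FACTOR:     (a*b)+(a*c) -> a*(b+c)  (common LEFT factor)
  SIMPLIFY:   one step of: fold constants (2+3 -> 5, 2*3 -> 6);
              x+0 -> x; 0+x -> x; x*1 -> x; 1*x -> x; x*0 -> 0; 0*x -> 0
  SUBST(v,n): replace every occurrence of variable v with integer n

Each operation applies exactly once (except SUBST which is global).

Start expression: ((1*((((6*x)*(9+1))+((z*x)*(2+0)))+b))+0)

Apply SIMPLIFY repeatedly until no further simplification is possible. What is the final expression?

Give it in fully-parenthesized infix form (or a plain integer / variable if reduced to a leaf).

Start: ((1*((((6*x)*(9+1))+((z*x)*(2+0)))+b))+0)
Step 1: at root: ((1*((((6*x)*(9+1))+((z*x)*(2+0)))+b))+0) -> (1*((((6*x)*(9+1))+((z*x)*(2+0)))+b)); overall: ((1*((((6*x)*(9+1))+((z*x)*(2+0)))+b))+0) -> (1*((((6*x)*(9+1))+((z*x)*(2+0)))+b))
Step 2: at root: (1*((((6*x)*(9+1))+((z*x)*(2+0)))+b)) -> ((((6*x)*(9+1))+((z*x)*(2+0)))+b); overall: (1*((((6*x)*(9+1))+((z*x)*(2+0)))+b)) -> ((((6*x)*(9+1))+((z*x)*(2+0)))+b)
Step 3: at LLR: (9+1) -> 10; overall: ((((6*x)*(9+1))+((z*x)*(2+0)))+b) -> ((((6*x)*10)+((z*x)*(2+0)))+b)
Step 4: at LRR: (2+0) -> 2; overall: ((((6*x)*10)+((z*x)*(2+0)))+b) -> ((((6*x)*10)+((z*x)*2))+b)
Fixed point: ((((6*x)*10)+((z*x)*2))+b)

Answer: ((((6*x)*10)+((z*x)*2))+b)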